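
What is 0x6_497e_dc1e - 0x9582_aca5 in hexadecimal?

Subtract column by column in base 16:
  e-5 → 9
  1-a → 7 (borrow)
  c-c-1 → f (borrow)
  d-a-1 → 2
  e-2 → c
  7-8 → f (borrow)
  9-5-1 → 3
  4-9 → b (borrow)
  6-0-1 → 5

0x5b3fc2f79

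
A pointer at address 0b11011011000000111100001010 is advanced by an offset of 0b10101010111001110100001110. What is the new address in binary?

Add column by column in base 2, right to left:
  0+0 = 0
  1+1 = 0 carry 1
  0+1+1 = 0 carry 1
  1+1+1 = 1 carry 1
  0+0+1 = 1
  0+0 = 0
  0+0 = 0
  0+0 = 0
  1+1 = 0 carry 1
  1+0+1 = 0 carry 1
  1+1+1 = 1 carry 1
  1+1+1 = 1 carry 1
  0+1+1 = 0 carry 1
  0+0+1 = 1
  0+0 = 0
  0+1 = 1
  0+1 = 1
  0+1 = 1
  1+0 = 1
  1+1 = 0 carry 1
  0+0+1 = 1
  1+1 = 0 carry 1
  1+0+1 = 0 carry 1
  0+1+1 = 0 carry 1
  1+0+1 = 0 carry 1
  1+1+1 = 1 carry 1
  final carry 1

0b110000101111010110000011000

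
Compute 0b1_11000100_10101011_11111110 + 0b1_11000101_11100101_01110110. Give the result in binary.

Add column by column in base 2, right to left:
  0+0 = 0
  1+1 = 0 carry 1
  1+1+1 = 1 carry 1
  1+0+1 = 0 carry 1
  1+1+1 = 1 carry 1
  1+1+1 = 1 carry 1
  1+1+1 = 1 carry 1
  1+0+1 = 0 carry 1
  1+1+1 = 1 carry 1
  1+0+1 = 0 carry 1
  0+1+1 = 0 carry 1
  1+0+1 = 0 carry 1
  0+0+1 = 1
  1+1 = 0 carry 1
  0+1+1 = 0 carry 1
  1+1+1 = 1 carry 1
  0+1+1 = 0 carry 1
  0+0+1 = 1
  1+1 = 0 carry 1
  0+0+1 = 1
  0+0 = 0
  0+0 = 0
  1+1 = 0 carry 1
  1+1+1 = 1 carry 1
  1+1+1 = 1 carry 1
  final carry 1

0b11100010101001000101110100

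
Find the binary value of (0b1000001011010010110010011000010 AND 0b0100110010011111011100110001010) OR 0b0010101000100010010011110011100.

0b10101010110010010011110011110

0b1000001011010010110010011000010 AND 0b0100110010011111011100110001010 = 0b0000000010010010010000010000010.
Then OR with 0b0010101000100010010011110011100.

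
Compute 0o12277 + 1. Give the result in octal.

The trailing 2 digits are 7 (max in base 8), so adding 1 cascades: they roll to 0 and the next digit up increments.

0o12300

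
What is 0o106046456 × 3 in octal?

Multiply each base-8 digit by 3, carrying:
  6×3 = 18 → write 2 carry 2
  5×3+2 = 17 → write 1 carry 2
  4×3+2 = 14 → write 6 carry 1
  6×3+1 = 19 → write 3 carry 2
  4×3+2 = 14 → write 6 carry 1
  0×3+1 = 1 → write 1
  6×3 = 18 → write 2 carry 2
  0×3+2 = 2 → write 2
  1×3 = 3 → write 3

0o322163612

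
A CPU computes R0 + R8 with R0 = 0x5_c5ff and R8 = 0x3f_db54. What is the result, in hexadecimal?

Add column by column in base 16, right to left:
  f+4 = 3 carry 1
  f+5+1 = 5 carry 1
  5+b+1 = 1 carry 1
  c+d+1 = a carry 1
  5+f+1 = 5 carry 1
  0+3+1 = 4

0x45a153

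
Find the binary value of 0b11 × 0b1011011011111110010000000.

Multiply each base-2 digit by 3, carrying:
  0×3 = 0 → write 0
  0×3 = 0 → write 0
  0×3 = 0 → write 0
  0×3 = 0 → write 0
  0×3 = 0 → write 0
  0×3 = 0 → write 0
  0×3 = 0 → write 0
  1×3 = 3 → write 1 carry 1
  0×3+1 = 1 → write 1
  0×3 = 0 → write 0
  1×3 = 3 → write 1 carry 1
  1×3+1 = 4 → write 0 carry 2
  1×3+2 = 5 → write 1 carry 2
  1×3+2 = 5 → write 1 carry 2
  1×3+2 = 5 → write 1 carry 2
  1×3+2 = 5 → write 1 carry 2
  1×3+2 = 5 → write 1 carry 2
  0×3+2 = 2 → write 0 carry 1
  1×3+1 = 4 → write 0 carry 2
  1×3+2 = 5 → write 1 carry 2
  0×3+2 = 2 → write 0 carry 1
  1×3+1 = 4 → write 0 carry 2
  1×3+2 = 5 → write 1 carry 2
  0×3+2 = 2 → write 0 carry 1
  1×3+1 = 4 → write 0 carry 2
  remaining carry: 10

0b100010010011111010110000000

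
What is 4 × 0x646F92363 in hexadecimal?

0x191BE48D8C

Multiply each base-16 digit by 4, carrying:
  3×4 = 12 → write C
  6×4 = 24 → write 8 carry 1
  3×4+1 = 13 → write D
  2×4 = 8 → write 8
  9×4 = 36 → write 4 carry 2
  F×4+2 = 62 → write E carry 3
  6×4+3 = 27 → write B carry 1
  4×4+1 = 17 → write 1 carry 1
  6×4+1 = 25 → write 9 carry 1
  remaining carry: 1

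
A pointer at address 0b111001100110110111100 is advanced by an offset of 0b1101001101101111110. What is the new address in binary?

0b1000110110100100111010

Add column by column in base 2, right to left:
  0+0 = 0
  0+1 = 1
  1+1 = 0 carry 1
  1+1+1 = 1 carry 1
  1+1+1 = 1 carry 1
  1+1+1 = 1 carry 1
  0+1+1 = 0 carry 1
  1+0+1 = 0 carry 1
  1+1+1 = 1 carry 1
  0+1+1 = 0 carry 1
  1+0+1 = 0 carry 1
  1+1+1 = 1 carry 1
  0+1+1 = 0 carry 1
  0+0+1 = 1
  1+0 = 1
  1+1 = 0 carry 1
  0+0+1 = 1
  0+1 = 1
  1+1 = 0 carry 1
  1+0+1 = 0 carry 1
  1+0+1 = 0 carry 1
  final carry 1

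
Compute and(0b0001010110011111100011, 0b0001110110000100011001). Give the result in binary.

0b0001010110000100000001

AND bit by bit (1 only where both bits are 1):
  0001010110011111100011
& 0001110110000100011001
= 0001010110000100000001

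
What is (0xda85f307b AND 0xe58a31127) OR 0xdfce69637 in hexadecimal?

0xdfce79637

0xda85f307b AND 0xe58a31127 = 0xc08031023.
Then OR with 0xdfce69637.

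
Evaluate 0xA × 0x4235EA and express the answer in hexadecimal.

0x2961B24

Multiply each base-16 digit by 10, carrying:
  A×10 = 100 → write 4 carry 6
  E×10+6 = 146 → write 2 carry 9
  5×10+9 = 59 → write B carry 3
  3×10+3 = 33 → write 1 carry 2
  2×10+2 = 22 → write 6 carry 1
  4×10+1 = 41 → write 9 carry 2
  remaining carry: 2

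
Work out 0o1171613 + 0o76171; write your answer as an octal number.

0o1270004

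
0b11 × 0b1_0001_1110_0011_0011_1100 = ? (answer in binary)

0b1101011010100110110100

Multiply each base-2 digit by 3, carrying:
  0×3 = 0 → write 0
  0×3 = 0 → write 0
  1×3 = 3 → write 1 carry 1
  1×3+1 = 4 → write 0 carry 2
  1×3+2 = 5 → write 1 carry 2
  1×3+2 = 5 → write 1 carry 2
  0×3+2 = 2 → write 0 carry 1
  0×3+1 = 1 → write 1
  1×3 = 3 → write 1 carry 1
  1×3+1 = 4 → write 0 carry 2
  0×3+2 = 2 → write 0 carry 1
  0×3+1 = 1 → write 1
  0×3 = 0 → write 0
  1×3 = 3 → write 1 carry 1
  1×3+1 = 4 → write 0 carry 2
  1×3+2 = 5 → write 1 carry 2
  1×3+2 = 5 → write 1 carry 2
  0×3+2 = 2 → write 0 carry 1
  0×3+1 = 1 → write 1
  0×3 = 0 → write 0
  1×3 = 3 → write 1 carry 1
  remaining carry: 1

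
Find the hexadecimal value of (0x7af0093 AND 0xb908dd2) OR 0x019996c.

0x7af0093 AND 0xb908dd2 = 0x3800092.
Then OR with 0x019996c.

0x39999fe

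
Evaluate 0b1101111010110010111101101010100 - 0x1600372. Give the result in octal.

0b1101111010110010111101101010100 = 0o15726275524 in octal.
0x1600372 = 0o130001562 in octal.
Subtract column by column in base 8:
  4-2 → 2
  2-6 → 4 (borrow)
  5-5-1 → 7 (borrow)
  5-1-1 → 3
  7-0 → 7
  2-0 → 2
  6-0 → 6
  2-3 → 7 (borrow)
  7-1-1 → 5
  5-0 → 5
  1-0 → 1

0o15576273742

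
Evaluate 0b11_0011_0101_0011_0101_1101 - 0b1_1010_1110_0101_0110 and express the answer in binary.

0b1100011010010100000111

Subtract column by column in base 2:
  1-0 → 1
  0-1 → 1 (borrow)
  1-1-1 → 1 (borrow)
  1-0-1 → 0
  1-1 → 0
  0-0 → 0
  1-1 → 0
  0-0 → 0
  1-0 → 1
  1-1 → 0
  0-1 → 1 (borrow)
  0-1-1 → 0 (borrow)
  1-0-1 → 0
  0-1 → 1 (borrow)
  1-0-1 → 0
  0-1 → 1 (borrow)
  1-1-1 → 1 (borrow)
  1-0-1 → 0
  0-0 → 0
  0-0 → 0
  1-0 → 1
  1-0 → 1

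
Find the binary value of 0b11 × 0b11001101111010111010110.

0b1001101001110000110000010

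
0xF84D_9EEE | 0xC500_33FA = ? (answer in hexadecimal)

0xFD4DBFFE

OR each hex digit independently (no carries):
  F|C=F, 8|5=D, 4|0=4, D|0=D, 9|3=B, E|3=F, E|F=F, E|A=E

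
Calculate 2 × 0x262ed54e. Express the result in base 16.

0x4c5daa9c

Multiply each base-16 digit by 2, carrying:
  e×2 = 28 → write c carry 1
  4×2+1 = 9 → write 9
  5×2 = 10 → write a
  d×2 = 26 → write a carry 1
  e×2+1 = 29 → write d carry 1
  2×2+1 = 5 → write 5
  6×2 = 12 → write c
  2×2 = 4 → write 4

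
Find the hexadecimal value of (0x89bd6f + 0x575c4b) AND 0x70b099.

0x601098

Add column by column in base 16, right to left:
  f+b = a carry 1
  6+4+1 = b
  d+c = 9 carry 1
  b+5+1 = 1 carry 1
  9+7+1 = 1 carry 1
  8+5+1 = e
Sum = 0xe119ba; now AND with 0x70b099:
  e&7=6, 1&0=0, 1&b=1, 9&0=0, b&9=9, a&9=8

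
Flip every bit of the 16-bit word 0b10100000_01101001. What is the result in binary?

Invert each bit: 1010000001101001 → 0101111110010110.

0b0101111110010110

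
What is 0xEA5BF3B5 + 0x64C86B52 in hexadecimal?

Add column by column in base 16, right to left:
  5+2 = 7
  B+5 = 0 carry 1
  3+B+1 = F
  F+6 = 5 carry 1
  B+8+1 = 4 carry 1
  5+C+1 = 2 carry 1
  A+4+1 = F
  E+6 = 4 carry 1
  final carry 1

0x14F245F07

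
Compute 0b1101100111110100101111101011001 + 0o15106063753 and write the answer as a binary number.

0o15106063753 = 0b1101001000110000110011111101011 in binary.
Add column by column in base 2, right to left:
  1+1 = 0 carry 1
  0+1+1 = 0 carry 1
  0+0+1 = 1
  1+1 = 0 carry 1
  1+0+1 = 0 carry 1
  0+1+1 = 0 carry 1
  1+1+1 = 1 carry 1
  0+1+1 = 0 carry 1
  1+1+1 = 1 carry 1
  1+1+1 = 1 carry 1
  1+1+1 = 1 carry 1
  1+0+1 = 0 carry 1
  1+0+1 = 0 carry 1
  0+1+1 = 0 carry 1
  1+1+1 = 1 carry 1
  0+0+1 = 1
  0+0 = 0
  1+0 = 1
  0+0 = 0
  1+1 = 0 carry 1
  1+1+1 = 1 carry 1
  1+0+1 = 0 carry 1
  1+0+1 = 0 carry 1
  1+0+1 = 0 carry 1
  0+1+1 = 0 carry 1
  0+0+1 = 1
  1+0 = 1
  1+1 = 0 carry 1
  0+0+1 = 1
  1+1 = 0 carry 1
  1+1+1 = 1 carry 1
  final carry 1

0b11010110000100101100011101000100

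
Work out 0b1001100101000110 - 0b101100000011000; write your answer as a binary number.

0b100000100101110

Subtract column by column in base 2:
  0-0 → 0
  1-0 → 1
  1-0 → 1
  0-1 → 1 (borrow)
  0-1-1 → 0 (borrow)
  0-0-1 → 1 (borrow)
  1-0-1 → 0
  0-0 → 0
  1-0 → 1
  0-0 → 0
  0-0 → 0
  1-1 → 0
  1-1 → 0
  0-0 → 0
  0-1 → 1 (borrow)
  1-0-1 → 0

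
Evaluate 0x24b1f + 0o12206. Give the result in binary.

0b100101111110100101

0x24b1f = 0b100100101100011111 in binary.
0o12206 = 0b1010010000110 in binary.
Add column by column in base 2, right to left:
  1+0 = 1
  1+1 = 0 carry 1
  1+1+1 = 1 carry 1
  1+0+1 = 0 carry 1
  1+0+1 = 0 carry 1
  0+0+1 = 1
  0+0 = 0
  0+1 = 1
  1+0 = 1
  1+0 = 1
  0+1 = 1
  1+0 = 1
  0+1 = 1
  0+0 = 0
  1+0 = 1
  0+0 = 0
  0+0 = 0
  1+0 = 1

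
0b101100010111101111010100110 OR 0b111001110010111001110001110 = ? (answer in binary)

0b111101110111111111110101110

OR bit by bit (1 where either bit is 1):
  101100010111101111010100110
| 111001110010111001110001110
= 111101110111111111110101110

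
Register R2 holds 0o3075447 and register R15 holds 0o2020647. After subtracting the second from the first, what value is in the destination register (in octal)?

Subtract column by column in base 8:
  7-7 → 0
  4-4 → 0
  4-6 → 6 (borrow)
  5-0-1 → 4
  7-2 → 5
  0-0 → 0
  3-2 → 1

0o1054600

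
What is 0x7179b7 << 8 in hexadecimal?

Shifting left by 8 bits = 2 hex digits: append 2 zeros.

0x7179b700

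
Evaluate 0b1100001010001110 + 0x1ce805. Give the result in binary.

0b111011010101010010011

0x1ce805 = 0b111001110100000000101 in binary.
Add column by column in base 2, right to left:
  0+1 = 1
  1+0 = 1
  1+1 = 0 carry 1
  1+0+1 = 0 carry 1
  0+0+1 = 1
  0+0 = 0
  0+0 = 0
  1+0 = 1
  0+0 = 0
  1+0 = 1
  0+0 = 0
  0+1 = 1
  0+0 = 0
  0+1 = 1
  1+1 = 0 carry 1
  1+1+1 = 1 carry 1
  0+0+1 = 1
  0+0 = 0
  0+1 = 1
  0+1 = 1
  0+1 = 1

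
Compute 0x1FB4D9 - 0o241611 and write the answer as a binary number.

0b111100111000101010000

0x1FB4D9 = 0b111111011010011011001 in binary.
0o241611 = 0b10100001110001001 in binary.
Subtract column by column in base 2:
  1-1 → 0
  0-0 → 0
  0-0 → 0
  1-1 → 0
  1-0 → 1
  0-0 → 0
  1-0 → 1
  1-1 → 0
  0-1 → 1 (borrow)
  0-1-1 → 0 (borrow)
  1-0-1 → 0
  0-0 → 0
  1-0 → 1
  1-0 → 1
  0-1 → 1 (borrow)
  1-0-1 → 0
  1-1 → 0
  1-0 → 1
  1-0 → 1
  1-0 → 1
  1-0 → 1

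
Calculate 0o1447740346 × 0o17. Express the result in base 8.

0o27527046572

Multiply each base-8 digit by 15, carrying:
  6×15 = 90 → write 2 carry 11
  4×15+11 = 71 → write 7 carry 8
  3×15+8 = 53 → write 5 carry 6
  0×15+6 = 6 → write 6
  4×15 = 60 → write 4 carry 7
  7×15+7 = 112 → write 0 carry 14
  7×15+14 = 119 → write 7 carry 14
  4×15+14 = 74 → write 2 carry 9
  4×15+9 = 69 → write 5 carry 8
  1×15+8 = 23 → write 7 carry 2
  remaining carry: 2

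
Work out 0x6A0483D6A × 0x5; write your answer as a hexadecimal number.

Multiply each base-16 digit by 5, carrying:
  A×5 = 50 → write 2 carry 3
  6×5+3 = 33 → write 1 carry 2
  D×5+2 = 67 → write 3 carry 4
  3×5+4 = 19 → write 3 carry 1
  8×5+1 = 41 → write 9 carry 2
  4×5+2 = 22 → write 6 carry 1
  0×5+1 = 1 → write 1
  A×5 = 50 → write 2 carry 3
  6×5+3 = 33 → write 1 carry 2
  remaining carry: 2

0x2121693312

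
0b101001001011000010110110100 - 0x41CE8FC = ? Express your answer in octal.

0o102116270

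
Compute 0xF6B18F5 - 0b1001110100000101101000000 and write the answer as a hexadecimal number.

0b1001110100000101101000000 = 0x13A0B40 in hexadecimal.
Subtract column by column in base 16:
  5-0 → 5
  F-4 → B
  8-B → D (borrow)
  1-0-1 → 0
  B-A → 1
  6-3 → 3
  F-1 → E

0xE310DB5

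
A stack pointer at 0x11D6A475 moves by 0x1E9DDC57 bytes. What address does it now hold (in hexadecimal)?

Add column by column in base 16, right to left:
  5+7 = C
  7+5 = C
  4+C = 0 carry 1
  A+D+1 = 8 carry 1
  6+D+1 = 4 carry 1
  D+9+1 = 7 carry 1
  1+E+1 = 0 carry 1
  1+1+1 = 3

0x307480CC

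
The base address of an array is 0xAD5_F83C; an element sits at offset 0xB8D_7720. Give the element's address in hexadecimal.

Add column by column in base 16, right to left:
  C+0 = C
  3+2 = 5
  8+7 = F
  F+7 = 6 carry 1
  5+D+1 = 3 carry 1
  D+8+1 = 6 carry 1
  A+B+1 = 6 carry 1
  final carry 1

0x16636F5C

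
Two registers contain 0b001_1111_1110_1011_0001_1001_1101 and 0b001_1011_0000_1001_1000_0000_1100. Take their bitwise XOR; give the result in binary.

0b000010011100010100110010001

XOR bit by bit (1 where the bits differ):
  001111111101011000110011101
^ 001101100001001100000001100
= 000010011100010100110010001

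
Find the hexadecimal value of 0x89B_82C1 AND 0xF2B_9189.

0x80B8081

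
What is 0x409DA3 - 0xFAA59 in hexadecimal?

Subtract column by column in base 16:
  3-9 → A (borrow)
  A-5-1 → 4
  D-A → 3
  9-A → F (borrow)
  0-F-1 → 0 (borrow)
  4-0-1 → 3

0x30F34A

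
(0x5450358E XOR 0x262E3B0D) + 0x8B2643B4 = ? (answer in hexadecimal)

0xFDA45237

First 0x5450358E XOR 0x262E3B0D = 0x727E0E83.
Add column by column in base 16, right to left:
  3+4 = 7
  8+B = 3 carry 1
  E+3+1 = 2 carry 1
  0+4+1 = 5
  E+6 = 4 carry 1
  7+2+1 = A
  2+B = D
  7+8 = F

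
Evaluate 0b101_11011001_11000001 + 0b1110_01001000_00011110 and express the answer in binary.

Add column by column in base 2, right to left:
  1+0 = 1
  0+1 = 1
  0+1 = 1
  0+1 = 1
  0+1 = 1
  0+0 = 0
  1+0 = 1
  1+0 = 1
  1+0 = 1
  0+0 = 0
  0+0 = 0
  1+1 = 0 carry 1
  1+0+1 = 0 carry 1
  0+0+1 = 1
  1+1 = 0 carry 1
  1+0+1 = 0 carry 1
  1+0+1 = 0 carry 1
  0+1+1 = 0 carry 1
  1+1+1 = 1 carry 1
  0+1+1 = 0 carry 1
  final carry 1

0b101000010000111011111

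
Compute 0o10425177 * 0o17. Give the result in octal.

0o200076561

Multiply each base-8 digit by 15, carrying:
  7×15 = 105 → write 1 carry 13
  7×15+13 = 118 → write 6 carry 14
  1×15+14 = 29 → write 5 carry 3
  5×15+3 = 78 → write 6 carry 9
  2×15+9 = 39 → write 7 carry 4
  4×15+4 = 64 → write 0 carry 8
  0×15+8 = 8 → write 0 carry 1
  1×15+1 = 16 → write 0 carry 2
  remaining carry: 2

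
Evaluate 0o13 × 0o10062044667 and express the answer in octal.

0o131046625335

Multiply each base-8 digit by 11, carrying:
  7×11 = 77 → write 5 carry 9
  6×11+9 = 75 → write 3 carry 9
  6×11+9 = 75 → write 3 carry 9
  4×11+9 = 53 → write 5 carry 6
  4×11+6 = 50 → write 2 carry 6
  0×11+6 = 6 → write 6
  2×11 = 22 → write 6 carry 2
  6×11+2 = 68 → write 4 carry 8
  0×11+8 = 8 → write 0 carry 1
  0×11+1 = 1 → write 1
  1×11 = 11 → write 3 carry 1
  remaining carry: 1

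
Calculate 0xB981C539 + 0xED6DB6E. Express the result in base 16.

0xC858A0A7

Add column by column in base 16, right to left:
  9+E = 7 carry 1
  3+6+1 = A
  5+B = 0 carry 1
  C+D+1 = A carry 1
  1+6+1 = 8
  8+D = 5 carry 1
  9+E+1 = 8 carry 1
  B+0+1 = C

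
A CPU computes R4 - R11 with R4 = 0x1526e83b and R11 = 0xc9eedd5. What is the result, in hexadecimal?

0x887fa66

Subtract column by column in base 16:
  b-5 → 6
  3-d → 6 (borrow)
  8-d-1 → a (borrow)
  e-e-1 → f (borrow)
  6-e-1 → 7 (borrow)
  2-9-1 → 8 (borrow)
  5-c-1 → 8 (borrow)
  1-0-1 → 0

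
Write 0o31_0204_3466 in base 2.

0b11001000010000100011100110110

Each octal digit is 3 bits: 3=011 1=001 0=000 2=010 0=000 4=100 3=011 4=100 6=110 6=110.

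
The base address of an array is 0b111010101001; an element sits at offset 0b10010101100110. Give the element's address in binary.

0b11010000001111

Add column by column in base 2, right to left:
  1+0 = 1
  0+1 = 1
  0+1 = 1
  1+0 = 1
  0+0 = 0
  1+1 = 0 carry 1
  0+1+1 = 0 carry 1
  1+0+1 = 0 carry 1
  0+1+1 = 0 carry 1
  1+0+1 = 0 carry 1
  1+1+1 = 1 carry 1
  1+0+1 = 0 carry 1
  0+0+1 = 1
  0+1 = 1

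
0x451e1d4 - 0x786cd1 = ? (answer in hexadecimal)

Subtract column by column in base 16:
  4-1 → 3
  d-d → 0
  1-c → 5 (borrow)
  e-6-1 → 7
  1-8 → 9 (borrow)
  5-7-1 → d (borrow)
  4-0-1 → 3

0x3d97503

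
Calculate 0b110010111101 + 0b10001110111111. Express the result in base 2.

Add column by column in base 2, right to left:
  1+1 = 0 carry 1
  0+1+1 = 0 carry 1
  1+1+1 = 1 carry 1
  1+1+1 = 1 carry 1
  1+1+1 = 1 carry 1
  1+1+1 = 1 carry 1
  0+0+1 = 1
  1+1 = 0 carry 1
  0+1+1 = 0 carry 1
  0+1+1 = 0 carry 1
  1+0+1 = 0 carry 1
  1+0+1 = 0 carry 1
  0+0+1 = 1
  0+1 = 1

0b11000001111100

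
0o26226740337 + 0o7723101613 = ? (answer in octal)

Add column by column in base 8, right to left:
  7+3 = 2 carry 1
  3+1+1 = 5
  3+6 = 1 carry 1
  0+1+1 = 2
  4+0 = 4
  7+1 = 0 carry 1
  6+3+1 = 2 carry 1
  2+2+1 = 5
  2+7 = 1 carry 1
  6+7+1 = 6 carry 1
  2+0+1 = 3

0o36152042152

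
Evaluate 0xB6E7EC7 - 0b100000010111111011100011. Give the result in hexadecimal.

0b100000010111111011100011 = 0x817EE3 in hexadecimal.
Subtract column by column in base 16:
  7-3 → 4
  C-E → E (borrow)
  E-E-1 → F (borrow)
  7-7-1 → F (borrow)
  E-1-1 → C
  6-8 → E (borrow)
  B-0-1 → A

0xAECFFE4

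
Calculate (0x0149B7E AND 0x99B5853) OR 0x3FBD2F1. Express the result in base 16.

0x0149B7E AND 0x99B5853 = 0x0101852.
Then OR with 0x3FBD2F1.

0x3FBDAF3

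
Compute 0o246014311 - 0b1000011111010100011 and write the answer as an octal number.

0o244755046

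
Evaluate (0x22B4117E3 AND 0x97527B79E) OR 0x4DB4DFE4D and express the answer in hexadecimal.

0x4FB4DFFCF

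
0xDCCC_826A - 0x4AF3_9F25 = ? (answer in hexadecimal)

0x91D8E345

Subtract column by column in base 16:
  A-5 → 5
  6-2 → 4
  2-F → 3 (borrow)
  8-9-1 → E (borrow)
  C-3-1 → 8
  C-F → D (borrow)
  C-A-1 → 1
  D-4 → 9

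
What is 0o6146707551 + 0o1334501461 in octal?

Add column by column in base 8, right to left:
  1+1 = 2
  5+6 = 3 carry 1
  5+4+1 = 2 carry 1
  7+1+1 = 1 carry 1
  0+0+1 = 1
  7+5 = 4 carry 1
  6+4+1 = 3 carry 1
  4+3+1 = 0 carry 1
  1+3+1 = 5
  6+1 = 7

0o7503411232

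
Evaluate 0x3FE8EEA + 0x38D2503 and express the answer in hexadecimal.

0x78BB3ED

Add column by column in base 16, right to left:
  A+3 = D
  E+0 = E
  E+5 = 3 carry 1
  8+2+1 = B
  E+D = B carry 1
  F+8+1 = 8 carry 1
  3+3+1 = 7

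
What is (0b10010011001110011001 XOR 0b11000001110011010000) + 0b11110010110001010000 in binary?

First 0b10010011001110011001 XOR 0b11000001110011010000 = 0b01010010111101001001.
Add column by column in base 2, right to left:
  1+0 = 1
  0+0 = 0
  0+0 = 0
  1+0 = 1
  0+1 = 1
  0+0 = 0
  1+1 = 0 carry 1
  0+0+1 = 1
  1+0 = 1
  1+0 = 1
  1+1 = 0 carry 1
  1+1+1 = 1 carry 1
  0+0+1 = 1
  1+1 = 0 carry 1
  0+0+1 = 1
  0+0 = 0
  1+1 = 0 carry 1
  0+1+1 = 0 carry 1
  1+1+1 = 1 carry 1
  0+1+1 = 0 carry 1
  final carry 1

0b101000101101110011001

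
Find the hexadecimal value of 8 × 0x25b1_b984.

Multiply each base-16 digit by 8, carrying:
  4×8 = 32 → write 0 carry 2
  8×8+2 = 66 → write 2 carry 4
  9×8+4 = 76 → write c carry 4
  b×8+4 = 92 → write c carry 5
  1×8+5 = 13 → write d
  b×8 = 88 → write 8 carry 5
  5×8+5 = 45 → write d carry 2
  2×8+2 = 18 → write 2 carry 1
  remaining carry: 1

0x12d8dcc20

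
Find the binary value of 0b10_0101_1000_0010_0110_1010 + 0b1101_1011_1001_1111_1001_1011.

Add column by column in base 2, right to left:
  0+1 = 1
  1+1 = 0 carry 1
  0+0+1 = 1
  1+1 = 0 carry 1
  0+1+1 = 0 carry 1
  1+0+1 = 0 carry 1
  1+0+1 = 0 carry 1
  0+1+1 = 0 carry 1
  0+1+1 = 0 carry 1
  1+1+1 = 1 carry 1
  0+1+1 = 0 carry 1
  0+1+1 = 0 carry 1
  0+1+1 = 0 carry 1
  0+0+1 = 1
  0+0 = 0
  1+1 = 0 carry 1
  1+1+1 = 1 carry 1
  0+1+1 = 0 carry 1
  1+0+1 = 0 carry 1
  0+1+1 = 0 carry 1
  0+1+1 = 0 carry 1
  1+0+1 = 0 carry 1
  0+1+1 = 0 carry 1
  0+1+1 = 0 carry 1
  final carry 1

0b1000000010010001000000101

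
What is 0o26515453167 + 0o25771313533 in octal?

Add column by column in base 8, right to left:
  7+3 = 2 carry 1
  6+3+1 = 2 carry 1
  1+5+1 = 7
  3+3 = 6
  5+1 = 6
  4+3 = 7
  5+1 = 6
  1+7 = 0 carry 1
  5+7+1 = 5 carry 1
  6+5+1 = 4 carry 1
  2+2+1 = 5

0o54506766722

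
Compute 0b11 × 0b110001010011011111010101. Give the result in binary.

0b10010011111010011101111111

Multiply each base-2 digit by 3, carrying:
  1×3 = 3 → write 1 carry 1
  0×3+1 = 1 → write 1
  1×3 = 3 → write 1 carry 1
  0×3+1 = 1 → write 1
  1×3 = 3 → write 1 carry 1
  0×3+1 = 1 → write 1
  1×3 = 3 → write 1 carry 1
  1×3+1 = 4 → write 0 carry 2
  1×3+2 = 5 → write 1 carry 2
  1×3+2 = 5 → write 1 carry 2
  1×3+2 = 5 → write 1 carry 2
  0×3+2 = 2 → write 0 carry 1
  1×3+1 = 4 → write 0 carry 2
  1×3+2 = 5 → write 1 carry 2
  0×3+2 = 2 → write 0 carry 1
  0×3+1 = 1 → write 1
  1×3 = 3 → write 1 carry 1
  0×3+1 = 1 → write 1
  1×3 = 3 → write 1 carry 1
  0×3+1 = 1 → write 1
  0×3 = 0 → write 0
  0×3 = 0 → write 0
  1×3 = 3 → write 1 carry 1
  1×3+1 = 4 → write 0 carry 2
  remaining carry: 10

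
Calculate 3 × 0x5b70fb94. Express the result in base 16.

0x11252f2bc

Multiply each base-16 digit by 3, carrying:
  4×3 = 12 → write c
  9×3 = 27 → write b carry 1
  b×3+1 = 34 → write 2 carry 2
  f×3+2 = 47 → write f carry 2
  0×3+2 = 2 → write 2
  7×3 = 21 → write 5 carry 1
  b×3+1 = 34 → write 2 carry 2
  5×3+2 = 17 → write 1 carry 1
  remaining carry: 1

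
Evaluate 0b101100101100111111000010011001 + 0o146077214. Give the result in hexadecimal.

0x2E4C6F25

0b101100101100111111000010011001 = 0x2CB3F099 in hexadecimal.
0o146077214 = 0x1987E8C in hexadecimal.
Add column by column in base 16, right to left:
  9+C = 5 carry 1
  9+8+1 = 2 carry 1
  0+E+1 = F
  F+7 = 6 carry 1
  3+8+1 = C
  B+9 = 4 carry 1
  C+1+1 = E
  2+0 = 2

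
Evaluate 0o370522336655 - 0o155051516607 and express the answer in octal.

0o213450620046

Subtract column by column in base 8:
  5-7 → 6 (borrow)
  5-0-1 → 4
  6-6 → 0
  6-6 → 0
  3-1 → 2
  3-5 → 6 (borrow)
  2-1-1 → 0
  2-5 → 5 (borrow)
  5-0-1 → 4
  0-5 → 3 (borrow)
  7-5-1 → 1
  3-1 → 2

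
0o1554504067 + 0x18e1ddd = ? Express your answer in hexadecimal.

0xf40a614

0o1554504067 = 0xdb28837 in hexadecimal.
Add column by column in base 16, right to left:
  7+d = 4 carry 1
  3+d+1 = 1 carry 1
  8+d+1 = 6 carry 1
  8+1+1 = a
  2+e = 0 carry 1
  b+8+1 = 4 carry 1
  d+1+1 = f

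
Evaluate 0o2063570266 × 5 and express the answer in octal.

0o12402531616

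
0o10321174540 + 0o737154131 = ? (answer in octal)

Add column by column in base 8, right to left:
  0+1 = 1
  4+3 = 7
  5+1 = 6
  4+4 = 0 carry 1
  7+5+1 = 5 carry 1
  1+1+1 = 3
  1+7 = 0 carry 1
  2+3+1 = 6
  3+7 = 2 carry 1
  0+0+1 = 1
  1+0 = 1

0o11260350671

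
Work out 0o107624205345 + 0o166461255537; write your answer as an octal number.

0o276305463104

Add column by column in base 8, right to left:
  5+7 = 4 carry 1
  4+3+1 = 0 carry 1
  3+5+1 = 1 carry 1
  5+5+1 = 3 carry 1
  0+5+1 = 6
  2+2 = 4
  4+1 = 5
  2+6 = 0 carry 1
  6+4+1 = 3 carry 1
  7+6+1 = 6 carry 1
  0+6+1 = 7
  1+1 = 2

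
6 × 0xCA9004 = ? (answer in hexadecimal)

0x4BF6018

Multiply each base-16 digit by 6, carrying:
  4×6 = 24 → write 8 carry 1
  0×6+1 = 1 → write 1
  0×6 = 0 → write 0
  9×6 = 54 → write 6 carry 3
  A×6+3 = 63 → write F carry 3
  C×6+3 = 75 → write B carry 4
  remaining carry: 4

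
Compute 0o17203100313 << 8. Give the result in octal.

8 bits is not a whole number of base-8 digits; in binary: 1111010000011001000000011001011 << 8 = 111101000001100100000001100101100000000.

0o7501440145400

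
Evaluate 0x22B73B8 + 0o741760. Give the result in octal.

0o213633650

0x22B73B8 = 0o212671670 in octal.
Add column by column in base 8, right to left:
  0+0 = 0
  7+6 = 5 carry 1
  6+7+1 = 6 carry 1
  1+1+1 = 3
  7+4 = 3 carry 1
  6+7+1 = 6 carry 1
  2+0+1 = 3
  1+0 = 1
  2+0 = 2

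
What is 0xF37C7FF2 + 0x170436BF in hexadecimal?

Add column by column in base 16, right to left:
  2+F = 1 carry 1
  F+B+1 = B carry 1
  F+6+1 = 6 carry 1
  7+3+1 = B
  C+4 = 0 carry 1
  7+0+1 = 8
  3+7 = A
  F+1 = 0 carry 1
  final carry 1

0x10A80B6B1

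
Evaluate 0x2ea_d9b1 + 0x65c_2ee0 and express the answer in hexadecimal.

0x9470891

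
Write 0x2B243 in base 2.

0b101011001001000011

Expand each hex digit to 4 bits: 2=0010 B=1011 2=0010 4=0100 3=0011.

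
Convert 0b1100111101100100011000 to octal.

0o14754430

Group the bits in threes: 001 100 111 101 100 100 011 000 → 14754430.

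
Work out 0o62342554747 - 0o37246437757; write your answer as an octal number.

Subtract column by column in base 8:
  7-7 → 0
  4-5 → 7 (borrow)
  7-7-1 → 7 (borrow)
  4-7-1 → 4 (borrow)
  5-3-1 → 1
  5-4 → 1
  2-6 → 4 (borrow)
  4-4-1 → 7 (borrow)
  3-2-1 → 0
  2-7 → 3 (borrow)
  6-3-1 → 2

0o23074114770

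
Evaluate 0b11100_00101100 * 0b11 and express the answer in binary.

0b101010010000100

Multiply each base-2 digit by 3, carrying:
  0×3 = 0 → write 0
  0×3 = 0 → write 0
  1×3 = 3 → write 1 carry 1
  1×3+1 = 4 → write 0 carry 2
  0×3+2 = 2 → write 0 carry 1
  1×3+1 = 4 → write 0 carry 2
  0×3+2 = 2 → write 0 carry 1
  0×3+1 = 1 → write 1
  0×3 = 0 → write 0
  0×3 = 0 → write 0
  1×3 = 3 → write 1 carry 1
  1×3+1 = 4 → write 0 carry 2
  1×3+2 = 5 → write 1 carry 2
  remaining carry: 10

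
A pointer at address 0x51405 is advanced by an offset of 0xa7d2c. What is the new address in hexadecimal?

0xf9131

Add column by column in base 16, right to left:
  5+c = 1 carry 1
  0+2+1 = 3
  4+d = 1 carry 1
  1+7+1 = 9
  5+a = f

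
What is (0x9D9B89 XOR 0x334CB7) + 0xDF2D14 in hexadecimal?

First 0x9D9B89 XOR 0x334CB7 = 0xAED73E.
Add column by column in base 16, right to left:
  E+4 = 2 carry 1
  3+1+1 = 5
  7+D = 4 carry 1
  D+2+1 = 0 carry 1
  E+F+1 = E carry 1
  A+D+1 = 8 carry 1
  final carry 1

0x18E0452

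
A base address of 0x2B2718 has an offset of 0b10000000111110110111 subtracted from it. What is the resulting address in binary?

0b1000110001011101100001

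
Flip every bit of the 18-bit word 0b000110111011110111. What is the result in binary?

0b111001000100001000

Invert each bit: 000110111011110111 → 111001000100001000.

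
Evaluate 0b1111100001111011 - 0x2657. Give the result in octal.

0o151044

0b1111100001111011 = 0o174173 in octal.
0x2657 = 0o23127 in octal.
Subtract column by column in base 8:
  3-7 → 4 (borrow)
  7-2-1 → 4
  1-1 → 0
  4-3 → 1
  7-2 → 5
  1-0 → 1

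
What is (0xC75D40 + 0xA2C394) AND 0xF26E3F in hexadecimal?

Add column by column in base 16, right to left:
  0+4 = 4
  4+9 = D
  D+3 = 0 carry 1
  5+C+1 = 2 carry 1
  7+2+1 = A
  C+A = 6 carry 1
  final carry 1
Sum = 0x16A20D4; now AND with 0xF26E3F:
  1&0=0, 6&F=6, A&2=2, 2&6=2, 0&E=0, D&3=1, 4&F=4

0x622014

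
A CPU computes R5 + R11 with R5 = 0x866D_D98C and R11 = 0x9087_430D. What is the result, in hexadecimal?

0x116F51C99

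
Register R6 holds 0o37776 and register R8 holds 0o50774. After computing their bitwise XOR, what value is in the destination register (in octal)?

XOR each oct digit independently (no carries):
  3^5=6, 7^0=7, 7^7=0, 7^7=0, 6^4=2

0o67002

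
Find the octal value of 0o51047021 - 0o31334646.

0o17512153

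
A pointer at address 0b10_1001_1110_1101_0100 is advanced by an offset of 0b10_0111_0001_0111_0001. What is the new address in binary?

Add column by column in base 2, right to left:
  0+1 = 1
  0+0 = 0
  1+0 = 1
  0+0 = 0
  1+1 = 0 carry 1
  0+1+1 = 0 carry 1
  1+1+1 = 1 carry 1
  1+0+1 = 0 carry 1
  0+1+1 = 0 carry 1
  1+0+1 = 0 carry 1
  1+0+1 = 0 carry 1
  1+0+1 = 0 carry 1
  1+1+1 = 1 carry 1
  0+1+1 = 0 carry 1
  0+1+1 = 0 carry 1
  1+0+1 = 0 carry 1
  0+0+1 = 1
  1+1 = 0 carry 1
  final carry 1

0b1010001000001000101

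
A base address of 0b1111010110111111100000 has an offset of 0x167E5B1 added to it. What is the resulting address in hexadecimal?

0x1A55591

0b1111010110111111100000 = 0x3D6FE0 in hexadecimal.
Add column by column in base 16, right to left:
  0+1 = 1
  E+B = 9 carry 1
  F+5+1 = 5 carry 1
  6+E+1 = 5 carry 1
  D+7+1 = 5 carry 1
  3+6+1 = A
  0+1 = 1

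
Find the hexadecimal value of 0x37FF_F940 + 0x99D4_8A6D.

Add column by column in base 16, right to left:
  0+D = D
  4+6 = A
  9+A = 3 carry 1
  F+8+1 = 8 carry 1
  F+4+1 = 4 carry 1
  F+D+1 = D carry 1
  7+9+1 = 1 carry 1
  3+9+1 = D

0xD1D483AD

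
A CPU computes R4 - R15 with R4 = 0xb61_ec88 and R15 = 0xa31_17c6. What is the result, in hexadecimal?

0x130d4c2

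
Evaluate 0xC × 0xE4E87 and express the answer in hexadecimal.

0xABAE54

Multiply each base-16 digit by 12, carrying:
  7×12 = 84 → write 4 carry 5
  8×12+5 = 101 → write 5 carry 6
  E×12+6 = 174 → write E carry 10
  4×12+10 = 58 → write A carry 3
  E×12+3 = 171 → write B carry 10
  remaining carry: A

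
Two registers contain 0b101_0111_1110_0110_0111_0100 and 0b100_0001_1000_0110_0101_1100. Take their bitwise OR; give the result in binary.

0b10101111110011001111100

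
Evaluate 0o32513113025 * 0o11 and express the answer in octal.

0o357644243275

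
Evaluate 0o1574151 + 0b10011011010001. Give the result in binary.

0b1110001111100111010

0o1574151 = 0b1101111100001101001 in binary.
Add column by column in base 2, right to left:
  1+1 = 0 carry 1
  0+0+1 = 1
  0+0 = 0
  1+0 = 1
  0+1 = 1
  1+0 = 1
  1+1 = 0 carry 1
  0+1+1 = 0 carry 1
  0+0+1 = 1
  0+1 = 1
  0+1 = 1
  1+0 = 1
  1+0 = 1
  1+1 = 0 carry 1
  1+0+1 = 0 carry 1
  1+0+1 = 0 carry 1
  0+0+1 = 1
  1+0 = 1
  1+0 = 1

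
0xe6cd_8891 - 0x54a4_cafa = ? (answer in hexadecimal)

0x9228bd97

Subtract column by column in base 16:
  1-a → 7 (borrow)
  9-f-1 → 9 (borrow)
  8-a-1 → d (borrow)
  8-c-1 → b (borrow)
  d-4-1 → 8
  c-a → 2
  6-4 → 2
  e-5 → 9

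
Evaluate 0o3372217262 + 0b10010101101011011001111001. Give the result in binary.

0b11110001111111101010100101011

0o3372217262 = 0b11011111010010001111010110010 in binary.
Add column by column in base 2, right to left:
  0+1 = 1
  1+0 = 1
  0+0 = 0
  0+1 = 1
  1+1 = 0 carry 1
  1+1+1 = 1 carry 1
  0+1+1 = 0 carry 1
  1+0+1 = 0 carry 1
  0+0+1 = 1
  1+1 = 0 carry 1
  1+1+1 = 1 carry 1
  1+0+1 = 0 carry 1
  1+1+1 = 1 carry 1
  0+1+1 = 0 carry 1
  0+0+1 = 1
  0+1 = 1
  1+0 = 1
  0+1 = 1
  0+1 = 1
  1+0 = 1
  0+1 = 1
  1+0 = 1
  1+1 = 0 carry 1
  1+0+1 = 0 carry 1
  1+0+1 = 0 carry 1
  1+1+1 = 1 carry 1
  0+0+1 = 1
  1+0 = 1
  1+0 = 1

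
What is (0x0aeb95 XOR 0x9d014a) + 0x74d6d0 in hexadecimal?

0x10cc1af

First 0x0aeb95 XOR 0x9d014a = 0x97eadf.
Add column by column in base 16, right to left:
  f+0 = f
  d+d = a carry 1
  a+6+1 = 1 carry 1
  e+d+1 = c carry 1
  7+4+1 = c
  9+7 = 0 carry 1
  final carry 1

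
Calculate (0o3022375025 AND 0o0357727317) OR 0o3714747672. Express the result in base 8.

0o3716767677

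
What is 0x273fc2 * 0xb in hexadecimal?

Multiply each base-16 digit by 11, carrying:
  2×11 = 22 → write 6 carry 1
  c×11+1 = 133 → write 5 carry 8
  f×11+8 = 173 → write d carry 10
  3×11+10 = 43 → write b carry 2
  7×11+2 = 79 → write f carry 4
  2×11+4 = 26 → write a carry 1
  remaining carry: 1

0x1afbd56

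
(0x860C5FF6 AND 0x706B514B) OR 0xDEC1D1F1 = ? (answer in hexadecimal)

0xDEC9D1F3

0x860C5FF6 AND 0x706B514B = 0x00085142.
Then OR with 0xDEC1D1F1.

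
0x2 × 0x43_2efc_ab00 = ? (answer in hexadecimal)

Multiply each base-16 digit by 2, carrying:
  0×2 = 0 → write 0
  0×2 = 0 → write 0
  b×2 = 22 → write 6 carry 1
  a×2+1 = 21 → write 5 carry 1
  c×2+1 = 25 → write 9 carry 1
  f×2+1 = 31 → write f carry 1
  e×2+1 = 29 → write d carry 1
  2×2+1 = 5 → write 5
  3×2 = 6 → write 6
  4×2 = 8 → write 8

0x865df95600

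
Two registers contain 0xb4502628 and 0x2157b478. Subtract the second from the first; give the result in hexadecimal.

0x92f871b0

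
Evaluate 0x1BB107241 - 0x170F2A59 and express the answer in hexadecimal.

0x1A40147E8

Subtract column by column in base 16:
  1-9 → 8 (borrow)
  4-5-1 → E (borrow)
  2-A-1 → 7 (borrow)
  7-2-1 → 4
  0-F → 1 (borrow)
  1-0-1 → 0
  B-7 → 4
  B-1 → A
  1-0 → 1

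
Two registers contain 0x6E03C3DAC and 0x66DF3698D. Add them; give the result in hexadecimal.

Add column by column in base 16, right to left:
  C+D = 9 carry 1
  A+8+1 = 3 carry 1
  D+9+1 = 7 carry 1
  3+6+1 = A
  C+3 = F
  3+F = 2 carry 1
  0+D+1 = E
  E+6 = 4 carry 1
  6+6+1 = D

0xD4E2FA739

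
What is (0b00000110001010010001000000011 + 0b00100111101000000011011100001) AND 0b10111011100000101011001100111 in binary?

0b101001100000000000001100100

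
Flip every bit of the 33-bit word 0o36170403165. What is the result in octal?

0o41607374612

Each oct digit d becomes 7−d:
  3→4, 6→1, 1→6, 7→0, 0→7, 4→3, 0→7, 3→4, 1→6, 6→1, 5→2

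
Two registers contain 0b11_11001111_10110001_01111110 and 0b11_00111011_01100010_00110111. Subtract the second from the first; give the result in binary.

Subtract column by column in base 2:
  0-1 → 1 (borrow)
  1-1-1 → 1 (borrow)
  1-1-1 → 1 (borrow)
  1-0-1 → 0
  1-1 → 0
  1-1 → 0
  1-0 → 1
  0-0 → 0
  1-0 → 1
  0-1 → 1 (borrow)
  0-0-1 → 1 (borrow)
  0-0-1 → 1 (borrow)
  1-0-1 → 0
  1-1 → 0
  0-1 → 1 (borrow)
  1-0-1 → 0
  1-1 → 0
  1-1 → 0
  1-0 → 1
  1-1 → 0
  0-1 → 1 (borrow)
  0-1-1 → 0 (borrow)
  1-0-1 → 0
  1-0 → 1
  1-1 → 0
  1-1 → 0

0b100101000100111101000111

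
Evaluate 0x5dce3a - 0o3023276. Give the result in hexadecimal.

0x51a77c

0o3023276 = 0xc26be in hexadecimal.
Subtract column by column in base 16:
  a-e → c (borrow)
  3-b-1 → 7 (borrow)
  e-6-1 → 7
  c-2 → a
  d-c → 1
  5-0 → 5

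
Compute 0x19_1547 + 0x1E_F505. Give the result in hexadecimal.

Add column by column in base 16, right to left:
  7+5 = C
  4+0 = 4
  5+5 = A
  1+F = 0 carry 1
  9+E+1 = 8 carry 1
  1+1+1 = 3

0x380A4C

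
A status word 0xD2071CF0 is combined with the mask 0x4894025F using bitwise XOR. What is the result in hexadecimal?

0x9A931EAF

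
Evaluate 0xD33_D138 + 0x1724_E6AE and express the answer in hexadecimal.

Add column by column in base 16, right to left:
  8+E = 6 carry 1
  3+A+1 = E
  1+6 = 7
  D+E = B carry 1
  3+4+1 = 8
  3+2 = 5
  D+7 = 4 carry 1
  0+1+1 = 2

0x2458B7E6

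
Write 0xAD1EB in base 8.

0o2550753

Expand each hex digit to 4 bits: A=1010 D=1101 1=0001 E=1110 B=1011.
Group the bits in threes: 010 101 101 000 111 101 011 → 2550753.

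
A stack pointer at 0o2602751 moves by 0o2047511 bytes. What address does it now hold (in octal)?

Add column by column in base 8, right to left:
  1+1 = 2
  5+1 = 6
  7+5 = 4 carry 1
  2+7+1 = 2 carry 1
  0+4+1 = 5
  6+0 = 6
  2+2 = 4

0o4652462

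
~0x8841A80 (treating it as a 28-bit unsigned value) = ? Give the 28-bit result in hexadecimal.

0x77BE57F

Each hex digit d becomes F−d:
  8→7, 8→7, 4→B, 1→E, A→5, 8→7, 0→F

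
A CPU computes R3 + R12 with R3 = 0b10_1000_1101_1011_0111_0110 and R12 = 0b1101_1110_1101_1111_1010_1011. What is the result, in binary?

0b1000001111011101100100001

Add column by column in base 2, right to left:
  0+1 = 1
  1+1 = 0 carry 1
  1+0+1 = 0 carry 1
  0+1+1 = 0 carry 1
  1+0+1 = 0 carry 1
  1+1+1 = 1 carry 1
  1+0+1 = 0 carry 1
  0+1+1 = 0 carry 1
  1+1+1 = 1 carry 1
  1+1+1 = 1 carry 1
  0+1+1 = 0 carry 1
  1+1+1 = 1 carry 1
  1+1+1 = 1 carry 1
  0+0+1 = 1
  1+1 = 0 carry 1
  1+1+1 = 1 carry 1
  0+0+1 = 1
  0+1 = 1
  0+1 = 1
  1+1 = 0 carry 1
  0+1+1 = 0 carry 1
  1+0+1 = 0 carry 1
  0+1+1 = 0 carry 1
  0+1+1 = 0 carry 1
  final carry 1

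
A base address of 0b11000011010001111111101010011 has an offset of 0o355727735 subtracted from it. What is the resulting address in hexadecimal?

0b11000011010001111111101010011 = 0x1868ff53 in hexadecimal.
0o355727735 = 0x3b7afdd in hexadecimal.
Subtract column by column in base 16:
  3-d → 6 (borrow)
  5-d-1 → 7 (borrow)
  f-f-1 → f (borrow)
  f-a-1 → 4
  8-7 → 1
  6-b → b (borrow)
  8-3-1 → 4
  1-0 → 1

0x14b14f76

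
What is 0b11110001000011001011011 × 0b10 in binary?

Multiply each base-2 digit by 2, carrying:
  1×2 = 2 → write 0 carry 1
  1×2+1 = 3 → write 1 carry 1
  0×2+1 = 1 → write 1
  1×2 = 2 → write 0 carry 1
  1×2+1 = 3 → write 1 carry 1
  0×2+1 = 1 → write 1
  1×2 = 2 → write 0 carry 1
  0×2+1 = 1 → write 1
  0×2 = 0 → write 0
  1×2 = 2 → write 0 carry 1
  1×2+1 = 3 → write 1 carry 1
  0×2+1 = 1 → write 1
  0×2 = 0 → write 0
  0×2 = 0 → write 0
  0×2 = 0 → write 0
  1×2 = 2 → write 0 carry 1
  0×2+1 = 1 → write 1
  0×2 = 0 → write 0
  0×2 = 0 → write 0
  1×2 = 2 → write 0 carry 1
  1×2+1 = 3 → write 1 carry 1
  1×2+1 = 3 → write 1 carry 1
  1×2+1 = 3 → write 1 carry 1
  remaining carry: 1

0b111100010000110010110110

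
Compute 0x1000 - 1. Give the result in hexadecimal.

0xFFF

The trailing 3 digits are 0, so subtracting 1 borrows through: they become F and the next digit up decrements.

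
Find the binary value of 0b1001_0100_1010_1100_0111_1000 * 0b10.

0b1001010010101100011110000

Multiply each base-2 digit by 2, carrying:
  0×2 = 0 → write 0
  0×2 = 0 → write 0
  0×2 = 0 → write 0
  1×2 = 2 → write 0 carry 1
  1×2+1 = 3 → write 1 carry 1
  1×2+1 = 3 → write 1 carry 1
  1×2+1 = 3 → write 1 carry 1
  0×2+1 = 1 → write 1
  0×2 = 0 → write 0
  0×2 = 0 → write 0
  1×2 = 2 → write 0 carry 1
  1×2+1 = 3 → write 1 carry 1
  0×2+1 = 1 → write 1
  1×2 = 2 → write 0 carry 1
  0×2+1 = 1 → write 1
  1×2 = 2 → write 0 carry 1
  0×2+1 = 1 → write 1
  0×2 = 0 → write 0
  1×2 = 2 → write 0 carry 1
  0×2+1 = 1 → write 1
  1×2 = 2 → write 0 carry 1
  0×2+1 = 1 → write 1
  0×2 = 0 → write 0
  1×2 = 2 → write 0 carry 1
  remaining carry: 1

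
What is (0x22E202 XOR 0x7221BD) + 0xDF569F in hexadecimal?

First 0x22E202 XOR 0x7221BD = 0x50C3BF.
Add column by column in base 16, right to left:
  F+F = E carry 1
  B+9+1 = 5 carry 1
  3+6+1 = A
  C+5 = 1 carry 1
  0+F+1 = 0 carry 1
  5+D+1 = 3 carry 1
  final carry 1

0x1301A5E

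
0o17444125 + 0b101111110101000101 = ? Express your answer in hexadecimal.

0x41459A

0o17444125 = 0x3E4855 in hexadecimal.
0b101111110101000101 = 0x2FD45 in hexadecimal.
Add column by column in base 16, right to left:
  5+5 = A
  5+4 = 9
  8+D = 5 carry 1
  4+F+1 = 4 carry 1
  E+2+1 = 1 carry 1
  3+0+1 = 4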